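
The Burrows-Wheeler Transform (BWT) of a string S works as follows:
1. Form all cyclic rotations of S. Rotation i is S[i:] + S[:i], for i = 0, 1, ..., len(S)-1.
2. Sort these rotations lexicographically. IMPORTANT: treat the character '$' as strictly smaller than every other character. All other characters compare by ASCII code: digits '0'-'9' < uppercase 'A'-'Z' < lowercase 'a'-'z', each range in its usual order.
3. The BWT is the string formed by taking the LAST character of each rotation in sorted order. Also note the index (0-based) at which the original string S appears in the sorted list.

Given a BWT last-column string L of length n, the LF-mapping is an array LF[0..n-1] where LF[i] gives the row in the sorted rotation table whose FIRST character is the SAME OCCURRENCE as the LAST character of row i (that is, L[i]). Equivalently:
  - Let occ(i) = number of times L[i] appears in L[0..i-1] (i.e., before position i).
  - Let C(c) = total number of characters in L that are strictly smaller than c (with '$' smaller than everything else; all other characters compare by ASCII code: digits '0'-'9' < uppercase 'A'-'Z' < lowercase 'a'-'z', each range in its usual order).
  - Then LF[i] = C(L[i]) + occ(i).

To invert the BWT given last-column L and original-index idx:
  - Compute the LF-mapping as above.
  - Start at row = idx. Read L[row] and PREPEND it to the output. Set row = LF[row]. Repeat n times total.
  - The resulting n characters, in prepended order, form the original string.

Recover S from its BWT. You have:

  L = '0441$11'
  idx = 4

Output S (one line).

LF mapping: 1 5 6 2 0 3 4
Walk LF starting at row 4, prepending L[row]:
  step 1: row=4, L[4]='$', prepend. Next row=LF[4]=0
  step 2: row=0, L[0]='0', prepend. Next row=LF[0]=1
  step 3: row=1, L[1]='4', prepend. Next row=LF[1]=5
  step 4: row=5, L[5]='1', prepend. Next row=LF[5]=3
  step 5: row=3, L[3]='1', prepend. Next row=LF[3]=2
  step 6: row=2, L[2]='4', prepend. Next row=LF[2]=6
  step 7: row=6, L[6]='1', prepend. Next row=LF[6]=4
Reversed output: 141140$

Answer: 141140$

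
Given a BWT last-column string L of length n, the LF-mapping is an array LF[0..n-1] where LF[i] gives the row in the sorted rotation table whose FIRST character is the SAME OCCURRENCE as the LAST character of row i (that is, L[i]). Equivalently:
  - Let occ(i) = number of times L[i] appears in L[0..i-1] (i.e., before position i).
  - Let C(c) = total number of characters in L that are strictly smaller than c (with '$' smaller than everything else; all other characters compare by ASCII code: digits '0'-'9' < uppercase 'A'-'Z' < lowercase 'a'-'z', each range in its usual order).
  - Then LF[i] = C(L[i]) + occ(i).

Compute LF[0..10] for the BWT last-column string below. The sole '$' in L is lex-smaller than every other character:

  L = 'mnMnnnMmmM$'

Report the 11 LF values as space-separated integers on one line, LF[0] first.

Answer: 4 7 1 8 9 10 2 5 6 3 0

Derivation:
Char counts: '$':1, 'M':3, 'm':3, 'n':4
C (first-col start): C('$')=0, C('M')=1, C('m')=4, C('n')=7
L[0]='m': occ=0, LF[0]=C('m')+0=4+0=4
L[1]='n': occ=0, LF[1]=C('n')+0=7+0=7
L[2]='M': occ=0, LF[2]=C('M')+0=1+0=1
L[3]='n': occ=1, LF[3]=C('n')+1=7+1=8
L[4]='n': occ=2, LF[4]=C('n')+2=7+2=9
L[5]='n': occ=3, LF[5]=C('n')+3=7+3=10
L[6]='M': occ=1, LF[6]=C('M')+1=1+1=2
L[7]='m': occ=1, LF[7]=C('m')+1=4+1=5
L[8]='m': occ=2, LF[8]=C('m')+2=4+2=6
L[9]='M': occ=2, LF[9]=C('M')+2=1+2=3
L[10]='$': occ=0, LF[10]=C('$')+0=0+0=0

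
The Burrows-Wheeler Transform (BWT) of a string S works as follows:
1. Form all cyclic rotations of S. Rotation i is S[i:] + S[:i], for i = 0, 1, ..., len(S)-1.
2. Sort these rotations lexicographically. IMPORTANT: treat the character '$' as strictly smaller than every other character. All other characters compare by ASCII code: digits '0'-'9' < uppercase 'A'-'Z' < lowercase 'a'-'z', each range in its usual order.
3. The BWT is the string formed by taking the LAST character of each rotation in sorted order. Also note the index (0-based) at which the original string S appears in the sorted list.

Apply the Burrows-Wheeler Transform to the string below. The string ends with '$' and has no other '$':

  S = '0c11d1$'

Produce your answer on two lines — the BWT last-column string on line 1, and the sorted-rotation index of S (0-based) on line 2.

Answer: 1$dc101
1

Derivation:
All 7 rotations (rotation i = S[i:]+S[:i]):
  rot[0] = 0c11d1$
  rot[1] = c11d1$0
  rot[2] = 11d1$0c
  rot[3] = 1d1$0c1
  rot[4] = d1$0c11
  rot[5] = 1$0c11d
  rot[6] = $0c11d1
Sorted (with $ < everything):
  sorted[0] = $0c11d1  (last char: '1')
  sorted[1] = 0c11d1$  (last char: '$')
  sorted[2] = 1$0c11d  (last char: 'd')
  sorted[3] = 11d1$0c  (last char: 'c')
  sorted[4] = 1d1$0c1  (last char: '1')
  sorted[5] = c11d1$0  (last char: '0')
  sorted[6] = d1$0c11  (last char: '1')
Last column: 1$dc101
Original string S is at sorted index 1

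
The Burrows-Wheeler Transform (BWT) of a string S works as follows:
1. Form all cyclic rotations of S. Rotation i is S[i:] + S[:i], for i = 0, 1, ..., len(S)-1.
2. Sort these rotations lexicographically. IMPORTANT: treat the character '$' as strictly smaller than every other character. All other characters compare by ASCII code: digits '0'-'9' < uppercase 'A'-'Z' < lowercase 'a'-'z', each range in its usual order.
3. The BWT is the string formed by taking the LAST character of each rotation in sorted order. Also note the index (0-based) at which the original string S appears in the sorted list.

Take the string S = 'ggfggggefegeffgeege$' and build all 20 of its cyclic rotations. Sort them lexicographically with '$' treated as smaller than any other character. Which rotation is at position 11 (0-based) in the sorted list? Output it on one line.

Answer: ge$ggfggggefegeffgee

Derivation:
All 20 rotations (rotation i = S[i:]+S[:i]):
  rot[0] = ggfggggefegeffgeege$
  rot[1] = gfggggefegeffgeege$g
  rot[2] = fggggefegeffgeege$gg
  rot[3] = ggggefegeffgeege$ggf
  rot[4] = gggefegeffgeege$ggfg
  rot[5] = ggefegeffgeege$ggfgg
  rot[6] = gefegeffgeege$ggfggg
  rot[7] = efegeffgeege$ggfgggg
  rot[8] = fegeffgeege$ggfgggge
  rot[9] = egeffgeege$ggfggggef
  rot[10] = geffgeege$ggfggggefe
  rot[11] = effgeege$ggfggggefeg
  rot[12] = ffgeege$ggfggggefege
  rot[13] = fgeege$ggfggggefegef
  rot[14] = geege$ggfggggefegeff
  rot[15] = eege$ggfggggefegeffg
  rot[16] = ege$ggfggggefegeffge
  rot[17] = ge$ggfggggefegeffgee
  rot[18] = e$ggfggggefegeffgeeg
  rot[19] = $ggfggggefegeffgeege
Sorted (with $ < everything):
  sorted[0] = $ggfggggefegeffgeege
  sorted[1] = e$ggfggggefegeffgeeg
  sorted[2] = eege$ggfggggefegeffg
  sorted[3] = efegeffgeege$ggfgggg
  sorted[4] = effgeege$ggfggggefeg
  sorted[5] = ege$ggfggggefegeffge
  sorted[6] = egeffgeege$ggfggggef
  sorted[7] = fegeffgeege$ggfgggge
  sorted[8] = ffgeege$ggfggggefege
  sorted[9] = fgeege$ggfggggefegef
  sorted[10] = fggggefegeffgeege$gg
  sorted[11] = ge$ggfggggefegeffgee
  sorted[12] = geege$ggfggggefegeff
  sorted[13] = gefegeffgeege$ggfggg
  sorted[14] = geffgeege$ggfggggefe
  sorted[15] = gfggggefegeffgeege$g
  sorted[16] = ggefegeffgeege$ggfgg
  sorted[17] = ggfggggefegeffgeege$
  sorted[18] = gggefegeffgeege$ggfg
  sorted[19] = ggggefegeffgeege$ggf
sorted[11] = ge$ggfggggefegeffgee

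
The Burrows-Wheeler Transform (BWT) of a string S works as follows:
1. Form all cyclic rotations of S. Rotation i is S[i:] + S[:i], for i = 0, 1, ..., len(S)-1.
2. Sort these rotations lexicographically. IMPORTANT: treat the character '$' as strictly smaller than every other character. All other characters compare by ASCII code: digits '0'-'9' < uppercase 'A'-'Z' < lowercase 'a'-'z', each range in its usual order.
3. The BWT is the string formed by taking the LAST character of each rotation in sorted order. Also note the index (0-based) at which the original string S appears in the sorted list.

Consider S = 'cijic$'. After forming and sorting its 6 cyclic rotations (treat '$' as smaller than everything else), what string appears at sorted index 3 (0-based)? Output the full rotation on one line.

All 6 rotations (rotation i = S[i:]+S[:i]):
  rot[0] = cijic$
  rot[1] = ijic$c
  rot[2] = jic$ci
  rot[3] = ic$cij
  rot[4] = c$ciji
  rot[5] = $cijic
Sorted (with $ < everything):
  sorted[0] = $cijic
  sorted[1] = c$ciji
  sorted[2] = cijic$
  sorted[3] = ic$cij
  sorted[4] = ijic$c
  sorted[5] = jic$ci
sorted[3] = ic$cij

Answer: ic$cij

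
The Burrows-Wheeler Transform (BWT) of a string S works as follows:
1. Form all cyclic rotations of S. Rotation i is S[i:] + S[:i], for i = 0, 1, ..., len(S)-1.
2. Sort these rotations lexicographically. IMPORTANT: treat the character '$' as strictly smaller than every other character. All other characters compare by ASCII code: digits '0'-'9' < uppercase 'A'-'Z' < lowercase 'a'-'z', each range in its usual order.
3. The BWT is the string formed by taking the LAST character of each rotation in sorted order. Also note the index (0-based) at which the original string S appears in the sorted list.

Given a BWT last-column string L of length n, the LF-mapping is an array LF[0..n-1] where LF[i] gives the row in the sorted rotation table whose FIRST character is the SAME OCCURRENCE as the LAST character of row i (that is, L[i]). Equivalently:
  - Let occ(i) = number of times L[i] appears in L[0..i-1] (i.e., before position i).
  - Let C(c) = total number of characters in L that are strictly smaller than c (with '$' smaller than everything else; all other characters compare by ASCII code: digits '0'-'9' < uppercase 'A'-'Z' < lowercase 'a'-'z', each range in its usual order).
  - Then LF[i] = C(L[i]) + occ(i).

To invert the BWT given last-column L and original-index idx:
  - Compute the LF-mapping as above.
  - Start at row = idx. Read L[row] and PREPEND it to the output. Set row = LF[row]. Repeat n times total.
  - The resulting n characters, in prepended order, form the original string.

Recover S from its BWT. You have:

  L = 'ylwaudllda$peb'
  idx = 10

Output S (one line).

Answer: puddlewallaby$

Derivation:
LF mapping: 13 7 12 1 11 4 8 9 5 2 0 10 6 3
Walk LF starting at row 10, prepending L[row]:
  step 1: row=10, L[10]='$', prepend. Next row=LF[10]=0
  step 2: row=0, L[0]='y', prepend. Next row=LF[0]=13
  step 3: row=13, L[13]='b', prepend. Next row=LF[13]=3
  step 4: row=3, L[3]='a', prepend. Next row=LF[3]=1
  step 5: row=1, L[1]='l', prepend. Next row=LF[1]=7
  step 6: row=7, L[7]='l', prepend. Next row=LF[7]=9
  step 7: row=9, L[9]='a', prepend. Next row=LF[9]=2
  step 8: row=2, L[2]='w', prepend. Next row=LF[2]=12
  step 9: row=12, L[12]='e', prepend. Next row=LF[12]=6
  step 10: row=6, L[6]='l', prepend. Next row=LF[6]=8
  step 11: row=8, L[8]='d', prepend. Next row=LF[8]=5
  step 12: row=5, L[5]='d', prepend. Next row=LF[5]=4
  step 13: row=4, L[4]='u', prepend. Next row=LF[4]=11
  step 14: row=11, L[11]='p', prepend. Next row=LF[11]=10
Reversed output: puddlewallaby$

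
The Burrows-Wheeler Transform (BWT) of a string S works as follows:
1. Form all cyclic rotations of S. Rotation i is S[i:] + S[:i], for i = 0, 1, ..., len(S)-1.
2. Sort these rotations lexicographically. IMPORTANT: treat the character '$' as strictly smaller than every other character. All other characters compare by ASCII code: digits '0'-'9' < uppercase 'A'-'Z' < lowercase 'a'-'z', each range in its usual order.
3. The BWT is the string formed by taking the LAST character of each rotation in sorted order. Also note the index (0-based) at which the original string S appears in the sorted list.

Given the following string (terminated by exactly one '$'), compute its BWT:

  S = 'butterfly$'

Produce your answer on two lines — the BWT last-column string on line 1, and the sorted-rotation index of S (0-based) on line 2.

Answer: y$trfetubl
1

Derivation:
All 10 rotations (rotation i = S[i:]+S[:i]):
  rot[0] = butterfly$
  rot[1] = utterfly$b
  rot[2] = tterfly$bu
  rot[3] = terfly$but
  rot[4] = erfly$butt
  rot[5] = rfly$butte
  rot[6] = fly$butter
  rot[7] = ly$butterf
  rot[8] = y$butterfl
  rot[9] = $butterfly
Sorted (with $ < everything):
  sorted[0] = $butterfly  (last char: 'y')
  sorted[1] = butterfly$  (last char: '$')
  sorted[2] = erfly$butt  (last char: 't')
  sorted[3] = fly$butter  (last char: 'r')
  sorted[4] = ly$butterf  (last char: 'f')
  sorted[5] = rfly$butte  (last char: 'e')
  sorted[6] = terfly$but  (last char: 't')
  sorted[7] = tterfly$bu  (last char: 'u')
  sorted[8] = utterfly$b  (last char: 'b')
  sorted[9] = y$butterfl  (last char: 'l')
Last column: y$trfetubl
Original string S is at sorted index 1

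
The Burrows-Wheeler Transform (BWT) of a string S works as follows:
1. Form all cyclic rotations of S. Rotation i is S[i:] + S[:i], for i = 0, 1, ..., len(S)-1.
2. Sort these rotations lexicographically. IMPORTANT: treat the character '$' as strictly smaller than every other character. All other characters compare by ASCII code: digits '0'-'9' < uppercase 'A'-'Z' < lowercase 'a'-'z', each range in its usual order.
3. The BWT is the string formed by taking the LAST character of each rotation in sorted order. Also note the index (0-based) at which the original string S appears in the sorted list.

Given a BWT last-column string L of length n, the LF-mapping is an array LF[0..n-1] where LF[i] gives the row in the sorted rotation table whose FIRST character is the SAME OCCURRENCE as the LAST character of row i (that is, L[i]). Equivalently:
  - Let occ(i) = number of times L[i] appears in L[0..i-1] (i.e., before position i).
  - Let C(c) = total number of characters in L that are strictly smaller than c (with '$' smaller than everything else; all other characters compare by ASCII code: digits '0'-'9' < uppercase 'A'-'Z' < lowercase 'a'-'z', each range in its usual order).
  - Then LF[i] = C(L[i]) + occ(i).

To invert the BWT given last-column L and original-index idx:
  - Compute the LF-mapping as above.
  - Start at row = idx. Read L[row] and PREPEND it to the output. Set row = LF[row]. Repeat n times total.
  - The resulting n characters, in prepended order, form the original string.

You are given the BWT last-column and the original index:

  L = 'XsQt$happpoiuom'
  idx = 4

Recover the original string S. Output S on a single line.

LF mapping: 2 12 1 13 0 4 3 9 10 11 7 5 14 8 6
Walk LF starting at row 4, prepending L[row]:
  step 1: row=4, L[4]='$', prepend. Next row=LF[4]=0
  step 2: row=0, L[0]='X', prepend. Next row=LF[0]=2
  step 3: row=2, L[2]='Q', prepend. Next row=LF[2]=1
  step 4: row=1, L[1]='s', prepend. Next row=LF[1]=12
  step 5: row=12, L[12]='u', prepend. Next row=LF[12]=14
  step 6: row=14, L[14]='m', prepend. Next row=LF[14]=6
  step 7: row=6, L[6]='a', prepend. Next row=LF[6]=3
  step 8: row=3, L[3]='t', prepend. Next row=LF[3]=13
  step 9: row=13, L[13]='o', prepend. Next row=LF[13]=8
  step 10: row=8, L[8]='p', prepend. Next row=LF[8]=10
  step 11: row=10, L[10]='o', prepend. Next row=LF[10]=7
  step 12: row=7, L[7]='p', prepend. Next row=LF[7]=9
  step 13: row=9, L[9]='p', prepend. Next row=LF[9]=11
  step 14: row=11, L[11]='i', prepend. Next row=LF[11]=5
  step 15: row=5, L[5]='h', prepend. Next row=LF[5]=4
Reversed output: hippopotamusQX$

Answer: hippopotamusQX$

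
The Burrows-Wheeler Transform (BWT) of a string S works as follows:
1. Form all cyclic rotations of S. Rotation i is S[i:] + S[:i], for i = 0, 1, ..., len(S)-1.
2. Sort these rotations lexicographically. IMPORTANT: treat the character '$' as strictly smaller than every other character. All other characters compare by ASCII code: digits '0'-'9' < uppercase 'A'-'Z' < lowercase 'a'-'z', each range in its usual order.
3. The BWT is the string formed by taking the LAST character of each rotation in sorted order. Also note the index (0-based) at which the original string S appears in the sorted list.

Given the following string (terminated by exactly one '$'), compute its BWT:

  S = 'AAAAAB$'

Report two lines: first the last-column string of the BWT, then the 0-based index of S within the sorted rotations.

Answer: B$AAAAA
1

Derivation:
All 7 rotations (rotation i = S[i:]+S[:i]):
  rot[0] = AAAAAB$
  rot[1] = AAAAB$A
  rot[2] = AAAB$AA
  rot[3] = AAB$AAA
  rot[4] = AB$AAAA
  rot[5] = B$AAAAA
  rot[6] = $AAAAAB
Sorted (with $ < everything):
  sorted[0] = $AAAAAB  (last char: 'B')
  sorted[1] = AAAAAB$  (last char: '$')
  sorted[2] = AAAAB$A  (last char: 'A')
  sorted[3] = AAAB$AA  (last char: 'A')
  sorted[4] = AAB$AAA  (last char: 'A')
  sorted[5] = AB$AAAA  (last char: 'A')
  sorted[6] = B$AAAAA  (last char: 'A')
Last column: B$AAAAA
Original string S is at sorted index 1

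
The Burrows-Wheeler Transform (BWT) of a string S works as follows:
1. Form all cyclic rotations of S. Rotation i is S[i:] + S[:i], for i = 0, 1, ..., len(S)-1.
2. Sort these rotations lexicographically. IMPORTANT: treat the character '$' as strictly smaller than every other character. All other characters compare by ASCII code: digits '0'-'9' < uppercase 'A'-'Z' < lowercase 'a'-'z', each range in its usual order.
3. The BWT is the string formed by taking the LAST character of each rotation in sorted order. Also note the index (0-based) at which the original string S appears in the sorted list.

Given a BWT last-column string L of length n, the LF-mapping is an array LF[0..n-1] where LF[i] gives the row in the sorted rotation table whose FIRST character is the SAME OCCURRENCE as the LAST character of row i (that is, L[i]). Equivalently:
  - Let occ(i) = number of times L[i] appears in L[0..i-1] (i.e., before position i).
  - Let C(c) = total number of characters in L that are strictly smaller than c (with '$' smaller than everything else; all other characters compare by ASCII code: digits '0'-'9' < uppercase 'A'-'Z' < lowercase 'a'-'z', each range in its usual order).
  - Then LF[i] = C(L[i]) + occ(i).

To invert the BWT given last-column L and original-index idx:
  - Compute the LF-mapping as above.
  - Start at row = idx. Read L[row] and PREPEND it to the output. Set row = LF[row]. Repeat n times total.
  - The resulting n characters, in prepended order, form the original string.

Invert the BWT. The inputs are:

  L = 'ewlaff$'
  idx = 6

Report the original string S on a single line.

LF mapping: 2 6 5 1 3 4 0
Walk LF starting at row 6, prepending L[row]:
  step 1: row=6, L[6]='$', prepend. Next row=LF[6]=0
  step 2: row=0, L[0]='e', prepend. Next row=LF[0]=2
  step 3: row=2, L[2]='l', prepend. Next row=LF[2]=5
  step 4: row=5, L[5]='f', prepend. Next row=LF[5]=4
  step 5: row=4, L[4]='f', prepend. Next row=LF[4]=3
  step 6: row=3, L[3]='a', prepend. Next row=LF[3]=1
  step 7: row=1, L[1]='w', prepend. Next row=LF[1]=6
Reversed output: waffle$

Answer: waffle$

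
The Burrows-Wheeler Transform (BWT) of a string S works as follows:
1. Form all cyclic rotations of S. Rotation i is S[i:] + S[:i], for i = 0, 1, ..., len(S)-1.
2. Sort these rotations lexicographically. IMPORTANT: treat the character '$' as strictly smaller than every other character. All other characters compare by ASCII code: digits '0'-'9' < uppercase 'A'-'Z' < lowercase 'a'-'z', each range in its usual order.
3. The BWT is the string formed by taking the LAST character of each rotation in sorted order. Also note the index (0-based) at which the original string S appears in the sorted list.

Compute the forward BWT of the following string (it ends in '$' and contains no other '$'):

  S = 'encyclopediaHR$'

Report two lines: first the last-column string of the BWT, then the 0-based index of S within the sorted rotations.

All 15 rotations (rotation i = S[i:]+S[:i]):
  rot[0] = encyclopediaHR$
  rot[1] = ncyclopediaHR$e
  rot[2] = cyclopediaHR$en
  rot[3] = yclopediaHR$enc
  rot[4] = clopediaHR$ency
  rot[5] = lopediaHR$encyc
  rot[6] = opediaHR$encycl
  rot[7] = pediaHR$encyclo
  rot[8] = ediaHR$encyclop
  rot[9] = diaHR$encyclope
  rot[10] = iaHR$encycloped
  rot[11] = aHR$encyclopedi
  rot[12] = HR$encyclopedia
  rot[13] = R$encyclopediaH
  rot[14] = $encyclopediaHR
Sorted (with $ < everything):
  sorted[0] = $encyclopediaHR  (last char: 'R')
  sorted[1] = HR$encyclopedia  (last char: 'a')
  sorted[2] = R$encyclopediaH  (last char: 'H')
  sorted[3] = aHR$encyclopedi  (last char: 'i')
  sorted[4] = clopediaHR$ency  (last char: 'y')
  sorted[5] = cyclopediaHR$en  (last char: 'n')
  sorted[6] = diaHR$encyclope  (last char: 'e')
  sorted[7] = ediaHR$encyclop  (last char: 'p')
  sorted[8] = encyclopediaHR$  (last char: '$')
  sorted[9] = iaHR$encycloped  (last char: 'd')
  sorted[10] = lopediaHR$encyc  (last char: 'c')
  sorted[11] = ncyclopediaHR$e  (last char: 'e')
  sorted[12] = opediaHR$encycl  (last char: 'l')
  sorted[13] = pediaHR$encyclo  (last char: 'o')
  sorted[14] = yclopediaHR$enc  (last char: 'c')
Last column: RaHiynep$dceloc
Original string S is at sorted index 8

Answer: RaHiynep$dceloc
8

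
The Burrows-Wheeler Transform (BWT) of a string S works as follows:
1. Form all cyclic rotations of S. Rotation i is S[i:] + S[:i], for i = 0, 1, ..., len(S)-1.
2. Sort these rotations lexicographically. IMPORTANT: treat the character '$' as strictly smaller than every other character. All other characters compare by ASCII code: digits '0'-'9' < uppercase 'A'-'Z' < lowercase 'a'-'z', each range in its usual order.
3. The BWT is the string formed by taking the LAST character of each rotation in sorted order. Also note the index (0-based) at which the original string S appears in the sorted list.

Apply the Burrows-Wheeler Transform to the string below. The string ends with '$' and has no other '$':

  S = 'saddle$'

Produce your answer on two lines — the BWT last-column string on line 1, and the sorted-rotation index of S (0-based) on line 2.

Answer: esadld$
6

Derivation:
All 7 rotations (rotation i = S[i:]+S[:i]):
  rot[0] = saddle$
  rot[1] = addle$s
  rot[2] = ddle$sa
  rot[3] = dle$sad
  rot[4] = le$sadd
  rot[5] = e$saddl
  rot[6] = $saddle
Sorted (with $ < everything):
  sorted[0] = $saddle  (last char: 'e')
  sorted[1] = addle$s  (last char: 's')
  sorted[2] = ddle$sa  (last char: 'a')
  sorted[3] = dle$sad  (last char: 'd')
  sorted[4] = e$saddl  (last char: 'l')
  sorted[5] = le$sadd  (last char: 'd')
  sorted[6] = saddle$  (last char: '$')
Last column: esadld$
Original string S is at sorted index 6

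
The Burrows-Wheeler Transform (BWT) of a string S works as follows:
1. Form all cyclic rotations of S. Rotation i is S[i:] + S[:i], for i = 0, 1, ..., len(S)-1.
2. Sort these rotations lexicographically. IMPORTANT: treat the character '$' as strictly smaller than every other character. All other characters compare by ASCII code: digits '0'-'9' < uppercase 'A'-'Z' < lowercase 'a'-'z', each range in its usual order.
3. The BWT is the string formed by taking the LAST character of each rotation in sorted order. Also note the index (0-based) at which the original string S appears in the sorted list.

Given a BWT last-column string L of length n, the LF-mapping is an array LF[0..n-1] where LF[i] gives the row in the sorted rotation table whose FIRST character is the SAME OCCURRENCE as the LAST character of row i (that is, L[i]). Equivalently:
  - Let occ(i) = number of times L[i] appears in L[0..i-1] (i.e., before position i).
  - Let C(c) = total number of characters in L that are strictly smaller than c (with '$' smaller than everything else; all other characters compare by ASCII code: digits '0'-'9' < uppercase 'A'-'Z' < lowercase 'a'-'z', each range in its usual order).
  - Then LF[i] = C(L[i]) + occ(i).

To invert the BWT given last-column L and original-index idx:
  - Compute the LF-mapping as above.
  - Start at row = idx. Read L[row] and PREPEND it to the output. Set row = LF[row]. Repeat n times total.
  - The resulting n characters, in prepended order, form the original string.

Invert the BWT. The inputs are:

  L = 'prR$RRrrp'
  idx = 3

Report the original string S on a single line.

Answer: RprrrRRp$

Derivation:
LF mapping: 4 6 1 0 2 3 7 8 5
Walk LF starting at row 3, prepending L[row]:
  step 1: row=3, L[3]='$', prepend. Next row=LF[3]=0
  step 2: row=0, L[0]='p', prepend. Next row=LF[0]=4
  step 3: row=4, L[4]='R', prepend. Next row=LF[4]=2
  step 4: row=2, L[2]='R', prepend. Next row=LF[2]=1
  step 5: row=1, L[1]='r', prepend. Next row=LF[1]=6
  step 6: row=6, L[6]='r', prepend. Next row=LF[6]=7
  step 7: row=7, L[7]='r', prepend. Next row=LF[7]=8
  step 8: row=8, L[8]='p', prepend. Next row=LF[8]=5
  step 9: row=5, L[5]='R', prepend. Next row=LF[5]=3
Reversed output: RprrrRRp$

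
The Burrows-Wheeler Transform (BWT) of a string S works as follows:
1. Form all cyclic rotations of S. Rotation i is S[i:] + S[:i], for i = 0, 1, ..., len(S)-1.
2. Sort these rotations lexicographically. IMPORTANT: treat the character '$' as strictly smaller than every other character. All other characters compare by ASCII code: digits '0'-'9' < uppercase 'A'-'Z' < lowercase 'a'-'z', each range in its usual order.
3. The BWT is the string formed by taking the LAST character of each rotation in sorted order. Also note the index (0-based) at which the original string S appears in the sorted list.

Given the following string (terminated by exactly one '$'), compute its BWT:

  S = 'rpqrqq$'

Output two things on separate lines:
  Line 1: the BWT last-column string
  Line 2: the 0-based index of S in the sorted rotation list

All 7 rotations (rotation i = S[i:]+S[:i]):
  rot[0] = rpqrqq$
  rot[1] = pqrqq$r
  rot[2] = qrqq$rp
  rot[3] = rqq$rpq
  rot[4] = qq$rpqr
  rot[5] = q$rpqrq
  rot[6] = $rpqrqq
Sorted (with $ < everything):
  sorted[0] = $rpqrqq  (last char: 'q')
  sorted[1] = pqrqq$r  (last char: 'r')
  sorted[2] = q$rpqrq  (last char: 'q')
  sorted[3] = qq$rpqr  (last char: 'r')
  sorted[4] = qrqq$rp  (last char: 'p')
  sorted[5] = rpqrqq$  (last char: '$')
  sorted[6] = rqq$rpq  (last char: 'q')
Last column: qrqrp$q
Original string S is at sorted index 5

Answer: qrqrp$q
5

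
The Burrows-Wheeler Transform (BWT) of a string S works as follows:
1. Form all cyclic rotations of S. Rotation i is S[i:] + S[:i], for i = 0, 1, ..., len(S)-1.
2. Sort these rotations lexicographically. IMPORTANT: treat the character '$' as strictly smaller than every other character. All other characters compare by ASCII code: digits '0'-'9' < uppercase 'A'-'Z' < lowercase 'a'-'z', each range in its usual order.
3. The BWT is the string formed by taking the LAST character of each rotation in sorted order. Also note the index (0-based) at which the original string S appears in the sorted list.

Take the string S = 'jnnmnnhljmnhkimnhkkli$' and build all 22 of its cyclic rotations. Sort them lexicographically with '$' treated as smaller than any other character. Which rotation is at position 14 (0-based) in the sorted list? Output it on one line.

Answer: mnhkkli$jnnmnnhljmnhki

Derivation:
All 22 rotations (rotation i = S[i:]+S[:i]):
  rot[0] = jnnmnnhljmnhkimnhkkli$
  rot[1] = nnmnnhljmnhkimnhkkli$j
  rot[2] = nmnnhljmnhkimnhkkli$jn
  rot[3] = mnnhljmnhkimnhkkli$jnn
  rot[4] = nnhljmnhkimnhkkli$jnnm
  rot[5] = nhljmnhkimnhkkli$jnnmn
  rot[6] = hljmnhkimnhkkli$jnnmnn
  rot[7] = ljmnhkimnhkkli$jnnmnnh
  rot[8] = jmnhkimnhkkli$jnnmnnhl
  rot[9] = mnhkimnhkkli$jnnmnnhlj
  rot[10] = nhkimnhkkli$jnnmnnhljm
  rot[11] = hkimnhkkli$jnnmnnhljmn
  rot[12] = kimnhkkli$jnnmnnhljmnh
  rot[13] = imnhkkli$jnnmnnhljmnhk
  rot[14] = mnhkkli$jnnmnnhljmnhki
  rot[15] = nhkkli$jnnmnnhljmnhkim
  rot[16] = hkkli$jnnmnnhljmnhkimn
  rot[17] = kkli$jnnmnnhljmnhkimnh
  rot[18] = kli$jnnmnnhljmnhkimnhk
  rot[19] = li$jnnmnnhljmnhkimnhkk
  rot[20] = i$jnnmnnhljmnhkimnhkkl
  rot[21] = $jnnmnnhljmnhkimnhkkli
Sorted (with $ < everything):
  sorted[0] = $jnnmnnhljmnhkimnhkkli
  sorted[1] = hkimnhkkli$jnnmnnhljmn
  sorted[2] = hkkli$jnnmnnhljmnhkimn
  sorted[3] = hljmnhkimnhkkli$jnnmnn
  sorted[4] = i$jnnmnnhljmnhkimnhkkl
  sorted[5] = imnhkkli$jnnmnnhljmnhk
  sorted[6] = jmnhkimnhkkli$jnnmnnhl
  sorted[7] = jnnmnnhljmnhkimnhkkli$
  sorted[8] = kimnhkkli$jnnmnnhljmnh
  sorted[9] = kkli$jnnmnnhljmnhkimnh
  sorted[10] = kli$jnnmnnhljmnhkimnhk
  sorted[11] = li$jnnmnnhljmnhkimnhkk
  sorted[12] = ljmnhkimnhkkli$jnnmnnh
  sorted[13] = mnhkimnhkkli$jnnmnnhlj
  sorted[14] = mnhkkli$jnnmnnhljmnhki
  sorted[15] = mnnhljmnhkimnhkkli$jnn
  sorted[16] = nhkimnhkkli$jnnmnnhljm
  sorted[17] = nhkkli$jnnmnnhljmnhkim
  sorted[18] = nhljmnhkimnhkkli$jnnmn
  sorted[19] = nmnnhljmnhkimnhkkli$jn
  sorted[20] = nnhljmnhkimnhkkli$jnnm
  sorted[21] = nnmnnhljmnhkimnhkkli$j
sorted[14] = mnhkkli$jnnmnnhljmnhki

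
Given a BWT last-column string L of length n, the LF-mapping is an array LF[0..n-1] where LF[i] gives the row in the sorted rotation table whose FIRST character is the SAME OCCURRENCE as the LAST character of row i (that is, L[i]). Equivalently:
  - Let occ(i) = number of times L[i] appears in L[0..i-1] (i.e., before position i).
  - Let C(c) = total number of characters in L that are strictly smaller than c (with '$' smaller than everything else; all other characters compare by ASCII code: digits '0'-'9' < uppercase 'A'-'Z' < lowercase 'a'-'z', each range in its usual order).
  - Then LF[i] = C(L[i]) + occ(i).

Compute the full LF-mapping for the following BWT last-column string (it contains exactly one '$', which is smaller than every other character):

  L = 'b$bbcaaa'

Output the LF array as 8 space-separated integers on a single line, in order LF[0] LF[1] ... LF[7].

Char counts: '$':1, 'a':3, 'b':3, 'c':1
C (first-col start): C('$')=0, C('a')=1, C('b')=4, C('c')=7
L[0]='b': occ=0, LF[0]=C('b')+0=4+0=4
L[1]='$': occ=0, LF[1]=C('$')+0=0+0=0
L[2]='b': occ=1, LF[2]=C('b')+1=4+1=5
L[3]='b': occ=2, LF[3]=C('b')+2=4+2=6
L[4]='c': occ=0, LF[4]=C('c')+0=7+0=7
L[5]='a': occ=0, LF[5]=C('a')+0=1+0=1
L[6]='a': occ=1, LF[6]=C('a')+1=1+1=2
L[7]='a': occ=2, LF[7]=C('a')+2=1+2=3

Answer: 4 0 5 6 7 1 2 3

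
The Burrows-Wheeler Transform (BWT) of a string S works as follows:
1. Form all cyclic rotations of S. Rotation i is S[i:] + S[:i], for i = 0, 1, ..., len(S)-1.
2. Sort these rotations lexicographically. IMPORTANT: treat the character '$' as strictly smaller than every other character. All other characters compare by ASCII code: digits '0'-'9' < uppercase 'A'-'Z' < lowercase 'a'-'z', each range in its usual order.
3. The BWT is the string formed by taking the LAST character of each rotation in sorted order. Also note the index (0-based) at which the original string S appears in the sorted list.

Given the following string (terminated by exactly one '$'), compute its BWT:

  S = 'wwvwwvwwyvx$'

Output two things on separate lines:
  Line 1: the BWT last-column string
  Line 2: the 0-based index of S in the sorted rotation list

All 12 rotations (rotation i = S[i:]+S[:i]):
  rot[0] = wwvwwvwwyvx$
  rot[1] = wvwwvwwyvx$w
  rot[2] = vwwvwwyvx$ww
  rot[3] = wwvwwyvx$wwv
  rot[4] = wvwwyvx$wwvw
  rot[5] = vwwyvx$wwvww
  rot[6] = wwyvx$wwvwwv
  rot[7] = wyvx$wwvwwvw
  rot[8] = yvx$wwvwwvww
  rot[9] = vx$wwvwwvwwy
  rot[10] = x$wwvwwvwwyv
  rot[11] = $wwvwwvwwyvx
Sorted (with $ < everything):
  sorted[0] = $wwvwwvwwyvx  (last char: 'x')
  sorted[1] = vwwvwwyvx$ww  (last char: 'w')
  sorted[2] = vwwyvx$wwvww  (last char: 'w')
  sorted[3] = vx$wwvwwvwwy  (last char: 'y')
  sorted[4] = wvwwvwwyvx$w  (last char: 'w')
  sorted[5] = wvwwyvx$wwvw  (last char: 'w')
  sorted[6] = wwvwwvwwyvx$  (last char: '$')
  sorted[7] = wwvwwyvx$wwv  (last char: 'v')
  sorted[8] = wwyvx$wwvwwv  (last char: 'v')
  sorted[9] = wyvx$wwvwwvw  (last char: 'w')
  sorted[10] = x$wwvwwvwwyv  (last char: 'v')
  sorted[11] = yvx$wwvwwvww  (last char: 'w')
Last column: xwwyww$vvwvw
Original string S is at sorted index 6

Answer: xwwyww$vvwvw
6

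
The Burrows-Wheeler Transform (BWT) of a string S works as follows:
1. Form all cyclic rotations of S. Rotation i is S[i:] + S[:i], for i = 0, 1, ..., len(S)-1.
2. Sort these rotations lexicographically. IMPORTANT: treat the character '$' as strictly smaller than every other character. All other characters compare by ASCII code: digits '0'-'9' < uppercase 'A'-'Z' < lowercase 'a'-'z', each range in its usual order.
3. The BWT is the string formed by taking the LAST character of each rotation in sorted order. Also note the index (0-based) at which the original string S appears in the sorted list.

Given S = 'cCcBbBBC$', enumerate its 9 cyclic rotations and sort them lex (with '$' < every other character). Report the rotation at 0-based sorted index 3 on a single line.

All 9 rotations (rotation i = S[i:]+S[:i]):
  rot[0] = cCcBbBBC$
  rot[1] = CcBbBBC$c
  rot[2] = cBbBBC$cC
  rot[3] = BbBBC$cCc
  rot[4] = bBBC$cCcB
  rot[5] = BBC$cCcBb
  rot[6] = BC$cCcBbB
  rot[7] = C$cCcBbBB
  rot[8] = $cCcBbBBC
Sorted (with $ < everything):
  sorted[0] = $cCcBbBBC
  sorted[1] = BBC$cCcBb
  sorted[2] = BC$cCcBbB
  sorted[3] = BbBBC$cCc
  sorted[4] = C$cCcBbBB
  sorted[5] = CcBbBBC$c
  sorted[6] = bBBC$cCcB
  sorted[7] = cBbBBC$cC
  sorted[8] = cCcBbBBC$
sorted[3] = BbBBC$cCc

Answer: BbBBC$cCc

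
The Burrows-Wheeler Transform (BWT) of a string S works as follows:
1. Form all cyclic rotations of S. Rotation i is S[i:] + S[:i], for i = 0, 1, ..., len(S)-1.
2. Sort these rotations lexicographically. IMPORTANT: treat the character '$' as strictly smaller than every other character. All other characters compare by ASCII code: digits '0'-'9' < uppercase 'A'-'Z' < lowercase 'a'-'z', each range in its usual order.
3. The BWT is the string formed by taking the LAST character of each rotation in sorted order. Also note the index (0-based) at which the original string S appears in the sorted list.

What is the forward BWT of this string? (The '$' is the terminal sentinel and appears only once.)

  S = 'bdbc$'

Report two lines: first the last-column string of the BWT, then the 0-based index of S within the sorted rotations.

Answer: cd$bb
2

Derivation:
All 5 rotations (rotation i = S[i:]+S[:i]):
  rot[0] = bdbc$
  rot[1] = dbc$b
  rot[2] = bc$bd
  rot[3] = c$bdb
  rot[4] = $bdbc
Sorted (with $ < everything):
  sorted[0] = $bdbc  (last char: 'c')
  sorted[1] = bc$bd  (last char: 'd')
  sorted[2] = bdbc$  (last char: '$')
  sorted[3] = c$bdb  (last char: 'b')
  sorted[4] = dbc$b  (last char: 'b')
Last column: cd$bb
Original string S is at sorted index 2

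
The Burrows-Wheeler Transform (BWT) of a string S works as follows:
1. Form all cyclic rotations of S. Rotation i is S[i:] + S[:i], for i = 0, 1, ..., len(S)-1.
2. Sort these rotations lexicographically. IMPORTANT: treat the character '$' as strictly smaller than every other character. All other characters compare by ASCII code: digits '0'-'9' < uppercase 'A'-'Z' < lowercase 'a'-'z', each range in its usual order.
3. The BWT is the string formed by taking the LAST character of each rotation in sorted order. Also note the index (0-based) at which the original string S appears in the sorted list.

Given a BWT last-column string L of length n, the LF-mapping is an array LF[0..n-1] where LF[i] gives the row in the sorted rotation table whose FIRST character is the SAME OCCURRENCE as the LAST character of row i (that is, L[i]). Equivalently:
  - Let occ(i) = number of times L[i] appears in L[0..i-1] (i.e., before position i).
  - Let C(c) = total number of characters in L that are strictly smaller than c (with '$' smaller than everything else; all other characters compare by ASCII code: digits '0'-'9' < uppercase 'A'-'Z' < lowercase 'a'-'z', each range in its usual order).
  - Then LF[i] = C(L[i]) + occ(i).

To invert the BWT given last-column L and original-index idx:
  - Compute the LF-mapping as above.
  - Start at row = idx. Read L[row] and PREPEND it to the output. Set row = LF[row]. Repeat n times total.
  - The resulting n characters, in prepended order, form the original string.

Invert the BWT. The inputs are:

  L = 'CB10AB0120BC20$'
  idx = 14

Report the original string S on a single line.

LF mapping: 13 10 5 1 9 11 2 6 7 3 12 14 8 4 0
Walk LF starting at row 14, prepending L[row]:
  step 1: row=14, L[14]='$', prepend. Next row=LF[14]=0
  step 2: row=0, L[0]='C', prepend. Next row=LF[0]=13
  step 3: row=13, L[13]='0', prepend. Next row=LF[13]=4
  step 4: row=4, L[4]='A', prepend. Next row=LF[4]=9
  step 5: row=9, L[9]='0', prepend. Next row=LF[9]=3
  step 6: row=3, L[3]='0', prepend. Next row=LF[3]=1
  step 7: row=1, L[1]='B', prepend. Next row=LF[1]=10
  step 8: row=10, L[10]='B', prepend. Next row=LF[10]=12
  step 9: row=12, L[12]='2', prepend. Next row=LF[12]=8
  step 10: row=8, L[8]='2', prepend. Next row=LF[8]=7
  step 11: row=7, L[7]='1', prepend. Next row=LF[7]=6
  step 12: row=6, L[6]='0', prepend. Next row=LF[6]=2
  step 13: row=2, L[2]='1', prepend. Next row=LF[2]=5
  step 14: row=5, L[5]='B', prepend. Next row=LF[5]=11
  step 15: row=11, L[11]='C', prepend. Next row=LF[11]=14
Reversed output: CB10122BB00A0C$

Answer: CB10122BB00A0C$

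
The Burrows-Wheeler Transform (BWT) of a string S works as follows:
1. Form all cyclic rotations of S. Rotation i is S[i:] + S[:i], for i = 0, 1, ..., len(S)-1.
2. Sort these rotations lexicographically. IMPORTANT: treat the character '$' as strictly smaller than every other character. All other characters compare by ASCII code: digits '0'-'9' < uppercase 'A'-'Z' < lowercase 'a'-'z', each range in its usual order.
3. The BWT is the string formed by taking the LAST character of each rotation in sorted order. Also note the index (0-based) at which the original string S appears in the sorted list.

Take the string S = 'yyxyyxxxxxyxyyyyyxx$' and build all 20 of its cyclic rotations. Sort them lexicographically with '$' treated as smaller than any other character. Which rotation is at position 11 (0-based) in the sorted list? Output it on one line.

Answer: yxxxxxyxyyyyyxx$yyxy

Derivation:
All 20 rotations (rotation i = S[i:]+S[:i]):
  rot[0] = yyxyyxxxxxyxyyyyyxx$
  rot[1] = yxyyxxxxxyxyyyyyxx$y
  rot[2] = xyyxxxxxyxyyyyyxx$yy
  rot[3] = yyxxxxxyxyyyyyxx$yyx
  rot[4] = yxxxxxyxyyyyyxx$yyxy
  rot[5] = xxxxxyxyyyyyxx$yyxyy
  rot[6] = xxxxyxyyyyyxx$yyxyyx
  rot[7] = xxxyxyyyyyxx$yyxyyxx
  rot[8] = xxyxyyyyyxx$yyxyyxxx
  rot[9] = xyxyyyyyxx$yyxyyxxxx
  rot[10] = yxyyyyyxx$yyxyyxxxxx
  rot[11] = xyyyyyxx$yyxyyxxxxxy
  rot[12] = yyyyyxx$yyxyyxxxxxyx
  rot[13] = yyyyxx$yyxyyxxxxxyxy
  rot[14] = yyyxx$yyxyyxxxxxyxyy
  rot[15] = yyxx$yyxyyxxxxxyxyyy
  rot[16] = yxx$yyxyyxxxxxyxyyyy
  rot[17] = xx$yyxyyxxxxxyxyyyyy
  rot[18] = x$yyxyyxxxxxyxyyyyyx
  rot[19] = $yyxyyxxxxxyxyyyyyxx
Sorted (with $ < everything):
  sorted[0] = $yyxyyxxxxxyxyyyyyxx
  sorted[1] = x$yyxyyxxxxxyxyyyyyx
  sorted[2] = xx$yyxyyxxxxxyxyyyyy
  sorted[3] = xxxxxyxyyyyyxx$yyxyy
  sorted[4] = xxxxyxyyyyyxx$yyxyyx
  sorted[5] = xxxyxyyyyyxx$yyxyyxx
  sorted[6] = xxyxyyyyyxx$yyxyyxxx
  sorted[7] = xyxyyyyyxx$yyxyyxxxx
  sorted[8] = xyyxxxxxyxyyyyyxx$yy
  sorted[9] = xyyyyyxx$yyxyyxxxxxy
  sorted[10] = yxx$yyxyyxxxxxyxyyyy
  sorted[11] = yxxxxxyxyyyyyxx$yyxy
  sorted[12] = yxyyxxxxxyxyyyyyxx$y
  sorted[13] = yxyyyyyxx$yyxyyxxxxx
  sorted[14] = yyxx$yyxyyxxxxxyxyyy
  sorted[15] = yyxxxxxyxyyyyyxx$yyx
  sorted[16] = yyxyyxxxxxyxyyyyyxx$
  sorted[17] = yyyxx$yyxyyxxxxxyxyy
  sorted[18] = yyyyxx$yyxyyxxxxxyxy
  sorted[19] = yyyyyxx$yyxyyxxxxxyx
sorted[11] = yxxxxxyxyyyyyxx$yyxy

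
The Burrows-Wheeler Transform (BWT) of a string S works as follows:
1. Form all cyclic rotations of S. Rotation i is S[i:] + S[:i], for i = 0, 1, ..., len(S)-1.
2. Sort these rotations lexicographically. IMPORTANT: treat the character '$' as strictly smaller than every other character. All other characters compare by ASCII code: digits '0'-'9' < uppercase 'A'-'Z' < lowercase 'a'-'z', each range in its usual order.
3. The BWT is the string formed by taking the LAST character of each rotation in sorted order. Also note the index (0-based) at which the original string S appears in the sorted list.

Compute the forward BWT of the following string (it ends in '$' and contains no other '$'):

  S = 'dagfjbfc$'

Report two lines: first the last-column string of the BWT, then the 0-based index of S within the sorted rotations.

Answer: cdjf$bgaf
4

Derivation:
All 9 rotations (rotation i = S[i:]+S[:i]):
  rot[0] = dagfjbfc$
  rot[1] = agfjbfc$d
  rot[2] = gfjbfc$da
  rot[3] = fjbfc$dag
  rot[4] = jbfc$dagf
  rot[5] = bfc$dagfj
  rot[6] = fc$dagfjb
  rot[7] = c$dagfjbf
  rot[8] = $dagfjbfc
Sorted (with $ < everything):
  sorted[0] = $dagfjbfc  (last char: 'c')
  sorted[1] = agfjbfc$d  (last char: 'd')
  sorted[2] = bfc$dagfj  (last char: 'j')
  sorted[3] = c$dagfjbf  (last char: 'f')
  sorted[4] = dagfjbfc$  (last char: '$')
  sorted[5] = fc$dagfjb  (last char: 'b')
  sorted[6] = fjbfc$dag  (last char: 'g')
  sorted[7] = gfjbfc$da  (last char: 'a')
  sorted[8] = jbfc$dagf  (last char: 'f')
Last column: cdjf$bgaf
Original string S is at sorted index 4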